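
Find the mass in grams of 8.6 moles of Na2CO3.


M(Na2CO3) = 105.99 g/mol
mass = n × M = 8.6 × 105.99 = 911.51 g

911.51 g


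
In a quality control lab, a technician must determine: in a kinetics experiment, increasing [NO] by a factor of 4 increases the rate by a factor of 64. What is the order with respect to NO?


rate ∝ [NO]^n
4^n = 64 → n = 3
Order in NO: 3

3


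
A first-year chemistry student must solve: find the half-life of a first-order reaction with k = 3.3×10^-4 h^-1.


t½ = ln2/k = 0.693147/(3.3×10^-4 h^-1)
= 2100 h

2100 h


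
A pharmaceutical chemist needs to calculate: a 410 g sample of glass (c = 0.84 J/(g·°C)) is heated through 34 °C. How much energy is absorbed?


q = mcΔT = 410 × 0.84 × 34
= 11709.60 J

11709.60 J


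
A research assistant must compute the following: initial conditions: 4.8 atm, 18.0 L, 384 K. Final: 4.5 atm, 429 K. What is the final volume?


P1V1/T1 = P2V2/T2
V2 = P1V1T2/(T1P2)
= 4.8×18.0×429/(384×4.5)
= 21.45 L

21.45 L


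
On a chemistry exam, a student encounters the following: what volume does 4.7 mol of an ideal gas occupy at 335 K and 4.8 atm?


PV = nRT  (R = 0.08206 L·atm/(mol·K))
V = nRT/P = 4.7×0.08206×335/4.8
= 26.917 L

26.917 L


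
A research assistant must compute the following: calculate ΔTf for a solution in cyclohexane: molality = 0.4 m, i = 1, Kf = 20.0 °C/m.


ΔTf = Kf × m × i
= 20.0 × 0.4 × 1
= 8.0 °C

8.0 °C


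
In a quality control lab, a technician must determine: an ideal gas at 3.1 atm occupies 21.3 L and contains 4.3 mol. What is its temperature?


PV = nRT  (R = 0.08206 L·atm/(mol·K))
T = PV/(nR) = 3.1×21.3/(4.3×0.08206)
= 66.03/0.352858
= 187.13 K

187.13 K


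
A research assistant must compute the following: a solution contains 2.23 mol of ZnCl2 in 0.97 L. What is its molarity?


M = n/V = 2.23/0.97 = 2.299 mol/L

2.299 M


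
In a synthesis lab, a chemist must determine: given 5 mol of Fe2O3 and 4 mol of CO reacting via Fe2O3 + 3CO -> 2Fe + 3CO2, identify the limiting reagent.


Mole ratio available / coefficient:
  Fe2O3: 5/1 = 5.000
  CO: 4/3 = 1.333
Smaller ratio is limiting.

CO


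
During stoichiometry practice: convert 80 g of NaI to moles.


M(NaI) = 149.89 g/mol
n = mass/M = 80/149.89 = 0.5337 mol

0.5337 mol


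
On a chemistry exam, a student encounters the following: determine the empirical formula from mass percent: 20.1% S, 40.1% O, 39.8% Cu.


Assume 100 g sample. Moles of each element:
  S: 20.1/32.07 = 0.627 mol
  O: 40.1/16.0 = 2.506 mol
  Cu: 39.8/63.55 = 0.626 mol
Divide by smallest (0.626):
  S: 0.627/0.626 = 1.0
  O: 2.506/0.626 = 4.0
  Cu: 0.626/0.626 = 1.0
Empirical formula: CuSO4

CuSO4


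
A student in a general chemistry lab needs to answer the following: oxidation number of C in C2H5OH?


2x + 6(+1) + (-2) = 0, so x = -2
Oxidation number: -2

-2


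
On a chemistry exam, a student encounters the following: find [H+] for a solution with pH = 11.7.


[H+] = 10^(-pH) = 10^(-11.7)
= 2.0×10^-12 M

2.0×10^-12 M


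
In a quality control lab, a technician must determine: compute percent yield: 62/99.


% yield = actual/theoretical × 100
= 62/99 × 100
= 62.63%

62.63%


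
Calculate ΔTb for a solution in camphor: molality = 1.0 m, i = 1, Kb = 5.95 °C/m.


ΔTb = Kb × m × i
= 5.95 × 1.0 × 1
= 5.95 °C

5.95 °C


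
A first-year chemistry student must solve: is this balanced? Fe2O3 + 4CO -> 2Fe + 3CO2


Equation: Fe2O3 + 4CO -> 2Fe + 3CO2
Check atoms: C: 4≠3, Fe: 2=2, O: 7≠6
Not balanced

No, not balanced


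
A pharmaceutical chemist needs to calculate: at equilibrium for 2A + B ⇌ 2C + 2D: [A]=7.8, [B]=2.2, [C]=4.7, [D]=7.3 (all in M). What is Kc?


Kc = [C]^2[D]^2/([A]^2[B])
= (4.7^2 × 7.3^2)/(7.8^2 × 2.2^1)
= 1177.1761/133.848
= 8.795

8.795


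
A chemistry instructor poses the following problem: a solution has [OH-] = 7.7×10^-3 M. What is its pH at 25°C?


pOH = -log10([OH-]) = -log10(7.7×10^-3)
= 3 - log10(7.7) = 2.11
pH = 14 - pOH = 14 - 2.11 = 11.89

11.89


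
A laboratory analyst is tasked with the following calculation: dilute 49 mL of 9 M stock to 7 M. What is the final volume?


C1V1 = C2V2
9 × 49 = 7 × V2
V2 = 441/7 = 63.0 mL

63.0 mL


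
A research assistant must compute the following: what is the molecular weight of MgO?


M(MgO) = 1×24.31 + 1×16.0
= 24.31 + 16.0
= 40.31 g/mol

40.31 g/mol


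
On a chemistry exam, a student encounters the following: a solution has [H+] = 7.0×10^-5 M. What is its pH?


pH = -log10([H+]) = -log10(7.0×10^-5)
= 5 - log10(7.0)
= 5 - 0.85
= 4.15

4.15


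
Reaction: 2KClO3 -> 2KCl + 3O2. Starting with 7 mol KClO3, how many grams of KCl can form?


Mole ratio KCl:KClO3 = 2:2
n(KCl) = 7 × 2/2 = 7.000 mol
mass = 7.000 × 74.55 = 521.85 g

521.85 g


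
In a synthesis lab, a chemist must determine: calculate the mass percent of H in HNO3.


M(HNO3) = 1×1.008 + 1×14.01 + 3×16.0 = 63.018 g/mol
Mass of H = 1 × 1.008 = 1.008 g/mol
% H = 1.008/63.018 × 100 = 1.60%

1.60%


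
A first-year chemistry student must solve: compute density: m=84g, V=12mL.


ρ = mass/volume
= 84/12
= 7.0 g/mL

7.0 g/mL


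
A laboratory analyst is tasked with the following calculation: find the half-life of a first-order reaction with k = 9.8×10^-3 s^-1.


t½ = ln2/k = 0.693147/(9.8×10^-3 s^-1)
= 70.73 s

70.73 s


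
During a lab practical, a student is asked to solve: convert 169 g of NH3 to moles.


M(NH3) = 17.03 g/mol
n = mass/M = 169/17.03 = 9.9237 mol

9.9237 mol


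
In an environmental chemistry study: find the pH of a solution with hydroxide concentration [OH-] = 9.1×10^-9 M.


pOH = -log10([OH-]) = -log10(9.1×10^-9)
= 9 - log10(9.1) = 8.04
pH = 14 - pOH = 14 - 8.04 = 5.96

5.96


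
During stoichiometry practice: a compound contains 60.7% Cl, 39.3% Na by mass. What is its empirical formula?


Assume 100 g sample. Moles of each element:
  Cl: 60.7/35.45 = 1.712 mol
  Na: 39.3/22.99 = 1.709 mol
Divide by smallest (1.709):
  Cl: 1.712/1.709 = 1.0
  Na: 1.709/1.709 = 1.0
Empirical formula: NaCl

NaCl


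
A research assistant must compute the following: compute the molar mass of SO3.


M(SO3) = 1×32.07 + 3×16.0
= 32.07 + 48.0
= 80.07 g/mol

80.07 g/mol


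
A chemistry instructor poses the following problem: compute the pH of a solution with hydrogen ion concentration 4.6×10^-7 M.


pH = -log10([H+]) = -log10(4.6×10^-7)
= 7 - log10(4.6)
= 7 - 0.66
= 6.34

6.34


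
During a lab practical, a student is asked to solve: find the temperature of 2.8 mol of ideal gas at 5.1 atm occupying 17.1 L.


PV = nRT  (R = 0.08206 L·atm/(mol·K))
T = PV/(nR) = 5.1×17.1/(2.8×0.08206)
= 87.21/0.229768
= 379.56 K

379.56 K


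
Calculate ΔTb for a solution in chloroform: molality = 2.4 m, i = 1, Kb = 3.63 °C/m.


ΔTb = Kb × m × i
= 3.63 × 2.4 × 1
= 8.712 °C

8.712 °C


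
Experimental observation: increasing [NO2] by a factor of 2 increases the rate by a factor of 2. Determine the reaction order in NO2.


rate ∝ [NO2]^n
2^n = 2 → n = 1
Order in NO2: 1

1


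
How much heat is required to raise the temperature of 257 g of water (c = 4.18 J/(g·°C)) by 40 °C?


q = mcΔT = 257 × 4.18 × 40
= 42970.40 J

42970.40 J


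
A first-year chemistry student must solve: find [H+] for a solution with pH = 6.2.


[H+] = 10^(-pH) = 10^(-6.2)
= 6.31×10^-7 M

6.31×10^-7 M


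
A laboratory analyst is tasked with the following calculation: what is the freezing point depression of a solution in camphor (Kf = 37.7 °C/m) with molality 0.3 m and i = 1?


ΔTf = Kf × m × i
= 37.7 × 0.3 × 1
= 11.31 °C

11.31 °C


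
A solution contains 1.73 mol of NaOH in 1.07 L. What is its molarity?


M = n/V = 1.73/1.07 = 1.617 mol/L

1.617 M


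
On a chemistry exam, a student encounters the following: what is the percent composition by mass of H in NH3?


M(NH3) = 1×14.01 + 3×1.008 = 17.034 g/mol
Mass of H = 3 × 1.008 = 3.024 g/mol
% H = 3.024/17.034 × 100 = 17.75%

17.75%


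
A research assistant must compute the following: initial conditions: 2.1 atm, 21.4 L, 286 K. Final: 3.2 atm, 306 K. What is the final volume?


P1V1/T1 = P2V2/T2
V2 = P1V1T2/(T1P2)
= 2.1×21.4×306/(286×3.2)
= 15.026 L

15.026 L


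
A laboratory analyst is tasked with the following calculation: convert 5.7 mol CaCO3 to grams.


M(CaCO3) = 100.09 g/mol
mass = n × M = 5.7 × 100.09 = 570.51 g

570.51 g


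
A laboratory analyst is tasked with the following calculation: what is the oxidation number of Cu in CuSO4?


Sulfate is -2, so Cu = +2
Oxidation number: +2

+2


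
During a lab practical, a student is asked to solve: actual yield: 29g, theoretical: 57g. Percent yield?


% yield = actual/theoretical × 100
= 29/57 × 100
= 50.88%

50.88%


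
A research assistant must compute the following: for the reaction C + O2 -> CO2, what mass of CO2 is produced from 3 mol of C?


Mole ratio CO2:C = 1:1
n(CO2) = 3 × 1/1 = 3.000 mol
mass = 3.000 × 44.01 = 132.03 g

132.03 g


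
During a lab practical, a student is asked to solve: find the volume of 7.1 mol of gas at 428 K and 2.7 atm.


PV = nRT  (R = 0.08206 L·atm/(mol·K))
V = nRT/P = 7.1×0.08206×428/2.7
= 92.357 L

92.357 L


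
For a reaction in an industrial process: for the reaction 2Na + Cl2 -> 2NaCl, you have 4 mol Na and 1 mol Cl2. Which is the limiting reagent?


Mole ratio available / coefficient:
  Na: 4/2 = 2.000
  Cl2: 1/1 = 1.000
Smaller ratio is limiting.

Cl2


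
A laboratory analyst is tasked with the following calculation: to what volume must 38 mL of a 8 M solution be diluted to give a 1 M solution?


C1V1 = C2V2
8 × 38 = 1 × V2
V2 = 304/1 = 304.0 mL

304.0 mL


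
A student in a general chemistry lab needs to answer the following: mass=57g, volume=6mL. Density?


ρ = mass/volume
= 57/6
= 9.5 g/mL

9.5 g/mL


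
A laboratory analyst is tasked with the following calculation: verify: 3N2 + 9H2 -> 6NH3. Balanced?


Equation: 3N2 + 9H2 -> 6NH3
Check atoms: H: 18=18, N: 6=6
Balanced

Yes, balanced


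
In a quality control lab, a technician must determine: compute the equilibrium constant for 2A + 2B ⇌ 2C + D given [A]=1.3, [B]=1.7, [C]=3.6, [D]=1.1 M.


Kc = [C]^2[D]/([A]^2[B]^2)
= (3.6^2 × 1.1^1)/(1.3^2 × 1.7^2)
= 14.256/4.8841
= 2.919

2.919


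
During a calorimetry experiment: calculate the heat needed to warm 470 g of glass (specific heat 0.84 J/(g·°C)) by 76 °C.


q = mcΔT = 470 × 0.84 × 76
= 30004.80 J

30004.80 J


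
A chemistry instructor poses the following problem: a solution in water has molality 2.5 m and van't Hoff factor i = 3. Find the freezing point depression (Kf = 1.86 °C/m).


ΔTf = Kf × m × i
= 1.86 × 2.5 × 3
= 13.95 °C

13.95 °C


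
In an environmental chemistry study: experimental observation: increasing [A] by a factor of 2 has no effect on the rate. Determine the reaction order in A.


rate ∝ [A]^n
rate ∝ [A]^0
Order in A: 0

0


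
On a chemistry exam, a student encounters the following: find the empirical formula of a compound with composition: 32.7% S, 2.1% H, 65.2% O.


Assume 100 g sample. Moles of each element:
  S: 32.7/32.07 = 1.02 mol
  H: 2.1/1.008 = 2.083 mol
  O: 65.2/16.0 = 4.075 mol
Divide by smallest (1.02):
  S: 1.02/1.02 = 1.0
  H: 2.083/1.02 = 2.04
  O: 4.075/1.02 = 4.0
Empirical formula: H2SO4

H2SO4


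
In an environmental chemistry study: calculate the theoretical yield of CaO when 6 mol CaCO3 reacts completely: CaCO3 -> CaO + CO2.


Mole ratio CaO:CaCO3 = 1:1
n(CaO) = 6 × 1/1 = 6.000 mol
mass = 6.000 × 56.08 = 336.48 g

336.48 g


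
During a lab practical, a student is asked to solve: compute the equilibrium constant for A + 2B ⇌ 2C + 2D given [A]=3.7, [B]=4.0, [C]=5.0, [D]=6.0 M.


Kc = [C]^2[D]^2/([A][B]^2)
= (5.0^2 × 6.0^2)/(3.7^1 × 4.0^2)
= 900/59.2
= 15.20

15.20


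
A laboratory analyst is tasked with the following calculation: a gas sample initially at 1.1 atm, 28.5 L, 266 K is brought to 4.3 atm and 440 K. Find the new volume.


P1V1/T1 = P2V2/T2
V2 = P1V1T2/(T1P2)
= 1.1×28.5×440/(266×4.3)
= 12.06 L

12.06 L


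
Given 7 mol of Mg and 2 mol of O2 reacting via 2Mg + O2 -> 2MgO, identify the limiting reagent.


Mole ratio available / coefficient:
  Mg: 7/2 = 3.500
  O2: 2/1 = 2.000
Smaller ratio is limiting.

O2


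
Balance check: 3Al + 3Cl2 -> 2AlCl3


Equation: 3Al + 3Cl2 -> 2AlCl3
Check atoms: Al: 3≠2, Cl: 6=6
Not balanced

No, not balanced


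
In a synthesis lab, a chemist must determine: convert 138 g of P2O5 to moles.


M(P2O5) = 141.94 g/mol
n = mass/M = 138/141.94 = 0.9722 mol

0.9722 mol


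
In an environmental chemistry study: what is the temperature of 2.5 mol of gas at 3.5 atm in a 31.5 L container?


PV = nRT  (R = 0.08206 L·atm/(mol·K))
T = PV/(nR) = 3.5×31.5/(2.5×0.08206)
= 110.25/0.205150
= 537.41 K

537.41 K


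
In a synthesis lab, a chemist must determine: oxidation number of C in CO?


x + (-2) = 0, so x = +2
Oxidation number: +2

+2


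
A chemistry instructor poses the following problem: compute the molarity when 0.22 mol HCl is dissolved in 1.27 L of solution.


M = n/V = 0.22/1.27 = 0.173 mol/L

0.173 M


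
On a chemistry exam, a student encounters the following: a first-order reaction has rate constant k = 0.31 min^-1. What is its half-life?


t½ = ln2/k = 0.693147/(0.31 min^-1)
= 2.236 min

2.236 min


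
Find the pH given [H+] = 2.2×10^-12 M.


pH = -log10([H+]) = -log10(2.2×10^-12)
= 12 - log10(2.2)
= 12 - 0.34
= 11.66

11.66


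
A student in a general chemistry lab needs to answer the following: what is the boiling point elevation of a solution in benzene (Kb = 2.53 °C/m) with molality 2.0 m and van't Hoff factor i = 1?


ΔTb = Kb × m × i
= 2.53 × 2.0 × 1
= 5.06 °C

5.06 °C


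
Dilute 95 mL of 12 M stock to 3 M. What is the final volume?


C1V1 = C2V2
12 × 95 = 3 × V2
V2 = 1140/3 = 380.0 mL

380.0 mL


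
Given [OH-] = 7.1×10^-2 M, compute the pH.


pOH = -log10([OH-]) = -log10(7.1×10^-2)
= 2 - log10(7.1) = 1.15
pH = 14 - pOH = 14 - 1.15 = 12.85

12.85


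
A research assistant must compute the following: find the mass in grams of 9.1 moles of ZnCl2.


M(ZnCl2) = 136.28 g/mol
mass = n × M = 9.1 × 136.28 = 1240.15 g

1240.15 g


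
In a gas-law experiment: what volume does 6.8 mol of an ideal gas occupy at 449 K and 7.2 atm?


PV = nRT  (R = 0.08206 L·atm/(mol·K))
V = nRT/P = 6.8×0.08206×449/7.2
= 34.798 L

34.798 L


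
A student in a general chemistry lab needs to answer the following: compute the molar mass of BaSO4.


M(BaSO4) = 1×137.33 + 1×32.07 + 4×16.0
= 137.33 + 32.07 + 64.0
= 233.4 g/mol

233.4 g/mol


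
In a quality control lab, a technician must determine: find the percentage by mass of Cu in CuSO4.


M(CuSO4) = 1×63.55 + 1×32.07 + 4×16.0 = 159.62 g/mol
Mass of Cu = 1 × 63.55 = 63.55 g/mol
% Cu = 63.55/159.62 × 100 = 39.81%

39.81%


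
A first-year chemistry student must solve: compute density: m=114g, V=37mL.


ρ = mass/volume
= 114/37
= 3.081 g/mL

3.081 g/mL


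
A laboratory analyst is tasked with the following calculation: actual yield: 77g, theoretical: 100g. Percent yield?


% yield = actual/theoretical × 100
= 77/100 × 100
= 77.0%

77.0%


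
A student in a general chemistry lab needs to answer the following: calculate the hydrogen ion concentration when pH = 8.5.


[H+] = 10^(-pH) = 10^(-8.5)
= 3.16×10^-9 M

3.16×10^-9 M


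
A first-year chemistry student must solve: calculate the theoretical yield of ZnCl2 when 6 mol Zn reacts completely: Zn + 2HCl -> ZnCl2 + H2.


Mole ratio ZnCl2:Zn = 1:1
n(ZnCl2) = 6 × 1/1 = 6.000 mol
mass = 6.000 × 136.28 = 817.68 g

817.68 g


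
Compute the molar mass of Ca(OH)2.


M(Ca(OH)2) = 1×40.08 + 2×16.0 + 2×1.008
= 40.08 + 32.0 + 2.02
= 74.1 g/mol

74.1 g/mol


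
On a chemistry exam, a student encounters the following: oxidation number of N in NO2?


x + 2(-2) = 0, so x = +4
Oxidation number: +4

+4


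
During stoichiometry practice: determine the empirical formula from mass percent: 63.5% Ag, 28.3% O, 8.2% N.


Assume 100 g sample. Moles of each element:
  Ag: 63.5/107.87 = 0.589 mol
  O: 28.3/16.0 = 1.769 mol
  N: 8.2/14.01 = 0.585 mol
Divide by smallest (0.585):
  Ag: 0.589/0.585 = 1.01
  O: 1.769/0.585 = 3.02
  N: 0.585/0.585 = 1.0
Empirical formula: AgNO3

AgNO3


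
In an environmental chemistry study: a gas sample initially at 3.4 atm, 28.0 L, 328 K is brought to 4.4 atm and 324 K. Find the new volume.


P1V1/T1 = P2V2/T2
V2 = P1V1T2/(T1P2)
= 3.4×28.0×324/(328×4.4)
= 21.373 L

21.373 L


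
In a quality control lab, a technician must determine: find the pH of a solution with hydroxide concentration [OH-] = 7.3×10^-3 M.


pOH = -log10([OH-]) = -log10(7.3×10^-3)
= 3 - log10(7.3) = 2.14
pH = 14 - pOH = 14 - 2.14 = 11.86

11.86


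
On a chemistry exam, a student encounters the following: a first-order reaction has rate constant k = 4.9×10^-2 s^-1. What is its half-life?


t½ = ln2/k = 0.693147/(4.9×10^-2 s^-1)
= 14.15 s

14.15 s


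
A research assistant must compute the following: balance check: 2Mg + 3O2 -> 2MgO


Equation: 2Mg + 3O2 -> 2MgO
Check atoms: Mg: 2=2, O: 6≠2
Not balanced

No, not balanced


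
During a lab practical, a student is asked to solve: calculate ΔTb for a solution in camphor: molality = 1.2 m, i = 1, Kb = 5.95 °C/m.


ΔTb = Kb × m × i
= 5.95 × 1.2 × 1
= 7.14 °C

7.14 °C


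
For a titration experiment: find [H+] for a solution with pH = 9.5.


[H+] = 10^(-pH) = 10^(-9.5)
= 3.16×10^-10 M

3.16×10^-10 M


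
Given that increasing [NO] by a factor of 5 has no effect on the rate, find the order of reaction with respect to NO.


rate ∝ [NO]^n
rate ∝ [NO]^0
Order in NO: 0

0


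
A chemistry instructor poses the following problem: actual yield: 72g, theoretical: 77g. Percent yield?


% yield = actual/theoretical × 100
= 72/77 × 100
= 93.51%

93.51%


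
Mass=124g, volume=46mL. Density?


ρ = mass/volume
= 124/46
= 2.696 g/mL

2.696 g/mL


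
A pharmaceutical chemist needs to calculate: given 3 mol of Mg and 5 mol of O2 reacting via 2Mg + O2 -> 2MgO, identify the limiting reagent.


Mole ratio available / coefficient:
  Mg: 3/2 = 1.500
  O2: 5/1 = 5.000
Smaller ratio is limiting.

Mg


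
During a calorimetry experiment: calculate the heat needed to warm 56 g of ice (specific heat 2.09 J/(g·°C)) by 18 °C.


q = mcΔT = 56 × 2.09 × 18
= 2106.72 J

2106.72 J


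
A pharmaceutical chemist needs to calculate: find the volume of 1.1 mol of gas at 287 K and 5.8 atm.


PV = nRT  (R = 0.08206 L·atm/(mol·K))
V = nRT/P = 1.1×0.08206×287/5.8
= 4.467 L

4.467 L


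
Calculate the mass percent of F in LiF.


M(LiF) = 1×6.94 + 1×19.0 = 25.94 g/mol
Mass of F = 1 × 19.0 = 19.00 g/mol
% F = 19.00/25.94 × 100 = 73.25%

73.25%


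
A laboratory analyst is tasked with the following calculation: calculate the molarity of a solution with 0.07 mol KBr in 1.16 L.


M = n/V = 0.07/1.16 = 0.060 mol/L

0.060 M


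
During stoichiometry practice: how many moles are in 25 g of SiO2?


M(SiO2) = 60.09 g/mol
n = mass/M = 25/60.09 = 0.416 mol

0.416 mol


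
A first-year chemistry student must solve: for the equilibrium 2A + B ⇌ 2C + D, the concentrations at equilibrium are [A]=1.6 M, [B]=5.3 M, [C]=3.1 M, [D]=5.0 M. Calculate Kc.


Kc = [C]^2[D]/([A]^2[B])
= (3.1^2 × 5.0^1)/(1.6^2 × 5.3^1)
= 48.05/13.568
= 3.541

3.541


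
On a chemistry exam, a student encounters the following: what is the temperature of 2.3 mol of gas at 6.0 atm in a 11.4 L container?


PV = nRT  (R = 0.08206 L·atm/(mol·K))
T = PV/(nR) = 6.0×11.4/(2.3×0.08206)
= 68.40/0.188738
= 362.41 K

362.41 K


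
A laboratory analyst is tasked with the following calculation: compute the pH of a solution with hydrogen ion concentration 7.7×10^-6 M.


pH = -log10([H+]) = -log10(7.7×10^-6)
= 6 - log10(7.7)
= 6 - 0.89
= 5.11

5.11


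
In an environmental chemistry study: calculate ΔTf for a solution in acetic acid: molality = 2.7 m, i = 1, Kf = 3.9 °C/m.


ΔTf = Kf × m × i
= 3.9 × 2.7 × 1
= 10.53 °C

10.53 °C


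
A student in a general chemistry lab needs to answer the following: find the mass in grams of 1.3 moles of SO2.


M(SO2) = 64.07 g/mol
mass = n × M = 1.3 × 64.07 = 83.29 g

83.29 g


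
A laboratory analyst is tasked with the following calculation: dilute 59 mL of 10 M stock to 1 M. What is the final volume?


C1V1 = C2V2
10 × 59 = 1 × V2
V2 = 590/1 = 590.0 mL

590.0 mL


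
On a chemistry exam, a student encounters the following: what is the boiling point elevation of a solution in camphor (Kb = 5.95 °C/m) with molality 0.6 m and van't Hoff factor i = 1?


ΔTb = Kb × m × i
= 5.95 × 0.6 × 1
= 3.57 °C

3.57 °C


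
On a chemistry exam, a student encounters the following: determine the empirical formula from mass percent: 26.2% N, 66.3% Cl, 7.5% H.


Assume 100 g sample. Moles of each element:
  N: 26.2/14.01 = 1.87 mol
  Cl: 66.3/35.45 = 1.87 mol
  H: 7.5/1.008 = 7.44 mol
Divide by smallest (1.87):
  N: 1.87/1.87 = 1.0
  Cl: 1.87/1.87 = 1.0
  H: 7.44/1.87 = 3.98
Empirical formula: NH4Cl

NH4Cl


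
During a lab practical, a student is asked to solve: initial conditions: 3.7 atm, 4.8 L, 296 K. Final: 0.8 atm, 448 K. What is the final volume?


P1V1/T1 = P2V2/T2
V2 = P1V1T2/(T1P2)
= 3.7×4.8×448/(296×0.8)
= 33.6 L

33.6 L


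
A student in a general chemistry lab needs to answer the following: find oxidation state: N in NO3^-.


x + 3(-2) = -1, so x = +5
Oxidation number: +5

+5


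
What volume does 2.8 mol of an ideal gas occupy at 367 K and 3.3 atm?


PV = nRT  (R = 0.08206 L·atm/(mol·K))
V = nRT/P = 2.8×0.08206×367/3.3
= 25.553 L

25.553 L


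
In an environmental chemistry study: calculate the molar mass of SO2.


M(SO2) = 1×32.07 + 2×16.0
= 32.07 + 32.0
= 64.07 g/mol

64.07 g/mol


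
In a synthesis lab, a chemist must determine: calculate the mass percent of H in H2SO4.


M(H2SO4) = 2×1.008 + 1×32.07 + 4×16.0 = 98.086 g/mol
Mass of H = 2 × 1.008 = 2.016 g/mol
% H = 2.016/98.086 × 100 = 2.06%

2.06%


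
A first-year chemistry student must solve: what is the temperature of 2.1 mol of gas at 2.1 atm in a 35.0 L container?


PV = nRT  (R = 0.08206 L·atm/(mol·K))
T = PV/(nR) = 2.1×35.0/(2.1×0.08206)
= 73.50/0.172326
= 426.52 K

426.52 K


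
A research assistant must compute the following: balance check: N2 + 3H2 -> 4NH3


Equation: N2 + 3H2 -> 4NH3
Check atoms: H: 6≠12, N: 2≠4
Not balanced

No, not balanced


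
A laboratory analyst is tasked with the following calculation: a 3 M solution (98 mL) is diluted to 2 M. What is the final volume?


C1V1 = C2V2
3 × 98 = 2 × V2
V2 = 294/2 = 147.0 mL

147.0 mL


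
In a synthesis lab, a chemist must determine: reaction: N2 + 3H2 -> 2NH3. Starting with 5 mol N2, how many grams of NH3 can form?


Mole ratio NH3:N2 = 2:1
n(NH3) = 5 × 2/1 = 10.000 mol
mass = 10.000 × 17.03 = 170.3 g

170.3 g


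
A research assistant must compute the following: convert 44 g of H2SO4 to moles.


M(H2SO4) = 98.09 g/mol
n = mass/M = 44/98.09 = 0.4486 mol

0.4486 mol


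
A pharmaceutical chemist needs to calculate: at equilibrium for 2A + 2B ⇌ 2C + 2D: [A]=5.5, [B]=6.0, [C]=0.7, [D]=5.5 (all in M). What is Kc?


Kc = [C]^2[D]^2/([A]^2[B]^2)
= (0.7^2 × 5.5^2)/(5.5^2 × 6.0^2)
= 14.8225/1089
= 0.01361

0.01361


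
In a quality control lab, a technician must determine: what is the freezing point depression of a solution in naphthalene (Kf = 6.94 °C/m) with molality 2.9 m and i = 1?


ΔTf = Kf × m × i
= 6.94 × 2.9 × 1
= 20.126 °C

20.126 °C


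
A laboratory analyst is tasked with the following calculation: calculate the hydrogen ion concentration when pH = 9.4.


[H+] = 10^(-pH) = 10^(-9.4)
= 3.98×10^-10 M

3.98×10^-10 M


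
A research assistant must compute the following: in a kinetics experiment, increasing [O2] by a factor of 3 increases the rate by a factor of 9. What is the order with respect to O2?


rate ∝ [O2]^n
3^n = 9 → n = 2
Order in O2: 2

2


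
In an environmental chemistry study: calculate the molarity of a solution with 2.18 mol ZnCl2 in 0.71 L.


M = n/V = 2.18/0.71 = 3.070 mol/L

3.070 M


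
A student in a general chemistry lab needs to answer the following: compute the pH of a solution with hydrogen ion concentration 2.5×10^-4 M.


pH = -log10([H+]) = -log10(2.5×10^-4)
= 4 - log10(2.5)
= 4 - 0.4
= 3.6

3.6


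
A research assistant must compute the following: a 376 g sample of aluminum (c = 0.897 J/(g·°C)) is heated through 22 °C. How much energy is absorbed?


q = mcΔT = 376 × 0.897 × 22
= 7419.98 J

7419.98 J


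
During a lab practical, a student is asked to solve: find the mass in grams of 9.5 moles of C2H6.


M(C2H6) = 30.07 g/mol
mass = n × M = 9.5 × 30.07 = 285.67 g

285.67 g


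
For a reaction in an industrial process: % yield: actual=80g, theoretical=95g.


% yield = actual/theoretical × 100
= 80/95 × 100
= 84.21%

84.21%


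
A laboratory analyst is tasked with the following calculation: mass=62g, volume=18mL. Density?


ρ = mass/volume
= 62/18
= 3.444 g/mL

3.444 g/mL


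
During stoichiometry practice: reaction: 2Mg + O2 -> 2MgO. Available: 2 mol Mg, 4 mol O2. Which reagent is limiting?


Mole ratio available / coefficient:
  Mg: 2/2 = 1.000
  O2: 4/1 = 4.000
Smaller ratio is limiting.

Mg


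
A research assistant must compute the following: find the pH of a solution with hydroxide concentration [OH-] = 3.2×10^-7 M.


pOH = -log10([OH-]) = -log10(3.2×10^-7)
= 7 - log10(3.2) = 6.49
pH = 14 - pOH = 14 - 6.49 = 7.51

7.51


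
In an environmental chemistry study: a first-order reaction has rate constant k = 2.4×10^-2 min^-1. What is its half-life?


t½ = ln2/k = 0.693147/(2.4×10^-2 min^-1)
= 28.88 min

28.88 min


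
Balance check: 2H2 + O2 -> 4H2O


Equation: 2H2 + O2 -> 4H2O
Check atoms: H: 4≠8, O: 2≠4
Not balanced

No, not balanced


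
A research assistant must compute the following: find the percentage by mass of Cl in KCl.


M(KCl) = 1×39.1 + 1×35.45 = 74.55 g/mol
Mass of Cl = 1 × 35.45 = 35.45 g/mol
% Cl = 35.45/74.55 × 100 = 47.55%

47.55%


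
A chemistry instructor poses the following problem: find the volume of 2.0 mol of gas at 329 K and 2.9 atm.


PV = nRT  (R = 0.08206 L·atm/(mol·K))
V = nRT/P = 2.0×0.08206×329/2.9
= 18.619 L

18.619 L


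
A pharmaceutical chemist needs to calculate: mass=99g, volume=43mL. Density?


ρ = mass/volume
= 99/43
= 2.302 g/mL

2.302 g/mL


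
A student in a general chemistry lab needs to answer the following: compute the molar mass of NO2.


M(NO2) = 1×14.01 + 2×16.0
= 14.01 + 32.0
= 46.01 g/mol

46.01 g/mol


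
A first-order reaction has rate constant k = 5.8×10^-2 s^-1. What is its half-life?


t½ = ln2/k = 0.693147/(5.8×10^-2 s^-1)
= 11.95 s

11.95 s


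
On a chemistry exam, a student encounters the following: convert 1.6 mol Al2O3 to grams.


M(Al2O3) = 101.96 g/mol
mass = n × M = 1.6 × 101.96 = 163.14 g

163.14 g


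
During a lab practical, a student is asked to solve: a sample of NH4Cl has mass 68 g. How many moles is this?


M(NH4Cl) = 53.49 g/mol
n = mass/M = 68/53.49 = 1.2713 mol

1.2713 mol


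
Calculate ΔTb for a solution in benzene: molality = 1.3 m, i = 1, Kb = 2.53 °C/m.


ΔTb = Kb × m × i
= 2.53 × 1.3 × 1
= 3.289 °C

3.289 °C


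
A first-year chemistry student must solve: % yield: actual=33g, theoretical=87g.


% yield = actual/theoretical × 100
= 33/87 × 100
= 37.93%

37.93%


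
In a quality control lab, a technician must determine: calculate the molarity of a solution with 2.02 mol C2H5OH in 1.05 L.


M = n/V = 2.02/1.05 = 1.924 mol/L

1.924 M


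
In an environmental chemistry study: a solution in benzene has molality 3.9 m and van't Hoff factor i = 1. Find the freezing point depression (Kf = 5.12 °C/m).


ΔTf = Kf × m × i
= 5.12 × 3.9 × 1
= 19.968 °C

19.968 °C


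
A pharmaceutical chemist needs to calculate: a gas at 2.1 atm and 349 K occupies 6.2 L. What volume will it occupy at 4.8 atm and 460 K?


P1V1/T1 = P2V2/T2
V2 = P1V1T2/(T1P2)
= 2.1×6.2×460/(349×4.8)
= 3.575 L

3.575 L


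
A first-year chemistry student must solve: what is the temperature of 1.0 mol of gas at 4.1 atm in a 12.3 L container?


PV = nRT  (R = 0.08206 L·atm/(mol·K))
T = PV/(nR) = 4.1×12.3/(1.0×0.08206)
= 50.43/0.082060
= 614.55 K

614.55 K


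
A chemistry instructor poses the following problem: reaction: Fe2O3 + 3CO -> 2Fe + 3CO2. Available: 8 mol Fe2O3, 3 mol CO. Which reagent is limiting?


Mole ratio available / coefficient:
  Fe2O3: 8/1 = 8.000
  CO: 3/3 = 1.000
Smaller ratio is limiting.

CO


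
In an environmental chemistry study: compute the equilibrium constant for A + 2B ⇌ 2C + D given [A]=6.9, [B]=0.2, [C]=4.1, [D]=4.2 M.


Kc = [C]^2[D]/([A][B]^2)
= (4.1^2 × 4.2^1)/(6.9^1 × 0.2^2)
= 70.602/0.276
= 255.8

255.8


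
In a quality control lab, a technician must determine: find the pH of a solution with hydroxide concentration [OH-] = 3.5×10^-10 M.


pOH = -log10([OH-]) = -log10(3.5×10^-10)
= 10 - log10(3.5) = 9.46
pH = 14 - pOH = 14 - 9.46 = 4.54

4.54


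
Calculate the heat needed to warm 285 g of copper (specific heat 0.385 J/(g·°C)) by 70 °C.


q = mcΔT = 285 × 0.385 × 70
= 7680.75 J

7680.75 J


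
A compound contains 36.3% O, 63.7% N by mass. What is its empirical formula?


Assume 100 g sample. Moles of each element:
  O: 36.3/16.0 = 2.269 mol
  N: 63.7/14.01 = 4.547 mol
Divide by smallest (2.269):
  O: 2.269/2.269 = 1.0
  N: 4.547/2.269 = 2.0
Empirical formula: N2O

N2O


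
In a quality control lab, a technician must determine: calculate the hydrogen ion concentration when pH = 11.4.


[H+] = 10^(-pH) = 10^(-11.4)
= 3.98×10^-12 M

3.98×10^-12 M


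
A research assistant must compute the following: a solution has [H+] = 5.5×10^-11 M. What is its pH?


pH = -log10([H+]) = -log10(5.5×10^-11)
= 11 - log10(5.5)
= 11 - 0.74
= 10.26

10.26


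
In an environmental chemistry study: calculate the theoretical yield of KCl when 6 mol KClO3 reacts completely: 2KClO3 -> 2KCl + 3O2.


Mole ratio KCl:KClO3 = 2:2
n(KCl) = 6 × 2/2 = 6.000 mol
mass = 6.000 × 74.55 = 447.3 g

447.3 g


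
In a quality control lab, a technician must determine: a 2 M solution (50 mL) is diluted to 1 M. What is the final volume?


C1V1 = C2V2
2 × 50 = 1 × V2
V2 = 100/1 = 100.0 mL

100.0 mL


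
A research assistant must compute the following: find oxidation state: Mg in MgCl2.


Group 2 metal: +2
Oxidation number: +2

+2


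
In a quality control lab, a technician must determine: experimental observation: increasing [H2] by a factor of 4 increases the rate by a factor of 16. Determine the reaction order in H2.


rate ∝ [H2]^n
4^n = 16 → n = 2
Order in H2: 2

2


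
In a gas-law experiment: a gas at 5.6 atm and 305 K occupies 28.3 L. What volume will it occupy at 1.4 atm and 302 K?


P1V1/T1 = P2V2/T2
V2 = P1V1T2/(T1P2)
= 5.6×28.3×302/(305×1.4)
= 112.087 L

112.087 L


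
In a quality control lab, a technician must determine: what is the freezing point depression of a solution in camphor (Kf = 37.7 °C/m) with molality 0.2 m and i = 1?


ΔTf = Kf × m × i
= 37.7 × 0.2 × 1
= 7.54 °C

7.54 °C


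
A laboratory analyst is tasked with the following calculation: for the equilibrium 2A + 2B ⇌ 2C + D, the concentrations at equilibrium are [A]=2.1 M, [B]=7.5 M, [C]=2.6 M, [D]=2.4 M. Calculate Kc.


Kc = [C]^2[D]/([A]^2[B]^2)
= (2.6^2 × 2.4^1)/(2.1^2 × 7.5^2)
= 16.224/248.0625
= 0.06540

0.06540


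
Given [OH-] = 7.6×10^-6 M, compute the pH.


pOH = -log10([OH-]) = -log10(7.6×10^-6)
= 6 - log10(7.6) = 5.12
pH = 14 - pOH = 14 - 5.12 = 8.88

8.88


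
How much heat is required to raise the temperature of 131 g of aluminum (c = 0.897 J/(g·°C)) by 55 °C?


q = mcΔT = 131 × 0.897 × 55
= 6462.89 J

6462.89 J


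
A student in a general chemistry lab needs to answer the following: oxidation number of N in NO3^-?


x + 3(-2) = -1, so x = +5
Oxidation number: +5

+5


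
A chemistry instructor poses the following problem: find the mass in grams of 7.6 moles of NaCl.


M(NaCl) = 58.44 g/mol
mass = n × M = 7.6 × 58.44 = 444.14 g

444.14 g


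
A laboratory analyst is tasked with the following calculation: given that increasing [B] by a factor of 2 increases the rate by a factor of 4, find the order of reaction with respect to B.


rate ∝ [B]^n
2^n = 4 → n = 2
Order in B: 2

2


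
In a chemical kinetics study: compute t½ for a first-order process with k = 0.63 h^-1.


t½ = ln2/k = 0.693147/(0.63 h^-1)
= 1.100 h

1.100 h


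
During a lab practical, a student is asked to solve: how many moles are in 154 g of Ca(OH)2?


M(Ca(OH)2) = 74.1 g/mol
n = mass/M = 154/74.1 = 2.0783 mol

2.0783 mol


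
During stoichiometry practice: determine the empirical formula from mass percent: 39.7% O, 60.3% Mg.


Assume 100 g sample. Moles of each element:
  O: 39.7/16.0 = 2.481 mol
  Mg: 60.3/24.31 = 2.48 mol
Divide by smallest (2.48):
  O: 2.481/2.48 = 1.0
  Mg: 2.48/2.48 = 1.0
Empirical formula: MgO

MgO


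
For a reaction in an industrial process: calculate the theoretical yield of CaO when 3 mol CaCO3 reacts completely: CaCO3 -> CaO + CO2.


Mole ratio CaO:CaCO3 = 1:1
n(CaO) = 3 × 1/1 = 3.000 mol
mass = 3.000 × 56.08 = 168.24 g

168.24 g


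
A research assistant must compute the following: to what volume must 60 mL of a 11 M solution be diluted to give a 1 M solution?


C1V1 = C2V2
11 × 60 = 1 × V2
V2 = 660/1 = 660.0 mL

660.0 mL


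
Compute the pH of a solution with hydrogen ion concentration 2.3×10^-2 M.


pH = -log10([H+]) = -log10(2.3×10^-2)
= 2 - log10(2.3)
= 2 - 0.36
= 1.64

1.64


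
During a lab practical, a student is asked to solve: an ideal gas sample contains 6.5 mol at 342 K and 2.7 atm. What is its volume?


PV = nRT  (R = 0.08206 L·atm/(mol·K))
V = nRT/P = 6.5×0.08206×342/2.7
= 67.563 L

67.563 L


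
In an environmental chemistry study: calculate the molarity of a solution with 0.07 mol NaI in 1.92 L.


M = n/V = 0.07/1.92 = 0.036 mol/L

0.036 M


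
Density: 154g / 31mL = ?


ρ = mass/volume
= 154/31
= 4.968 g/mL

4.968 g/mL


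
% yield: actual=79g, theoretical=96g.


% yield = actual/theoretical × 100
= 79/96 × 100
= 82.29%

82.29%


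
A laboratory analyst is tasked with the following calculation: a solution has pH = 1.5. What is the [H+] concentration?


[H+] = 10^(-pH) = 10^(-1.5)
= 3.16×10^-2 M

3.16×10^-2 M


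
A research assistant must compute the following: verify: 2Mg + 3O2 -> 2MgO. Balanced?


Equation: 2Mg + 3O2 -> 2MgO
Check atoms: Mg: 2=2, O: 6≠2
Not balanced

No, not balanced


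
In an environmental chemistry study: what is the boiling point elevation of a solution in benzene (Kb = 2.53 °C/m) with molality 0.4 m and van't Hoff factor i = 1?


ΔTb = Kb × m × i
= 2.53 × 0.4 × 1
= 1.012 °C

1.012 °C


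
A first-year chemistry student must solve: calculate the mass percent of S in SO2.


M(SO2) = 1×32.07 + 2×16.0 = 64.07 g/mol
Mass of S = 1 × 32.07 = 32.07 g/mol
% S = 32.07/64.07 × 100 = 50.05%

50.05%


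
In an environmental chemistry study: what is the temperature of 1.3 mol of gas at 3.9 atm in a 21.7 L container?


PV = nRT  (R = 0.08206 L·atm/(mol·K))
T = PV/(nR) = 3.9×21.7/(1.3×0.08206)
= 84.63/0.106678
= 793.32 K

793.32 K


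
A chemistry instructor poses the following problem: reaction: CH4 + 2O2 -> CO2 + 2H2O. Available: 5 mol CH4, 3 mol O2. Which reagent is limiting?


Mole ratio available / coefficient:
  CH4: 5/1 = 5.000
  O2: 3/2 = 1.500
Smaller ratio is limiting.

O2


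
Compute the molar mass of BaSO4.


M(BaSO4) = 1×137.33 + 1×32.07 + 4×16.0
= 137.33 + 32.07 + 64.0
= 233.4 g/mol

233.4 g/mol


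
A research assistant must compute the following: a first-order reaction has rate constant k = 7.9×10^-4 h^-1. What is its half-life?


t½ = ln2/k = 0.693147/(7.9×10^-4 h^-1)
= 877.4 h

877.4 h


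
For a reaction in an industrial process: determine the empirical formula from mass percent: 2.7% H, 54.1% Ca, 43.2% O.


Assume 100 g sample. Moles of each element:
  H: 2.7/1.008 = 2.679 mol
  Ca: 54.1/40.08 = 1.35 mol
  O: 43.2/16.0 = 2.7 mol
Divide by smallest (1.35):
  H: 2.679/1.35 = 1.98
  Ca: 1.35/1.35 = 1.0
  O: 2.7/1.35 = 2.0
Empirical formula: CaO2H2

CaO2H2


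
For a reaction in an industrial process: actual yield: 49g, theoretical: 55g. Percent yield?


% yield = actual/theoretical × 100
= 49/55 × 100
= 89.09%

89.09%


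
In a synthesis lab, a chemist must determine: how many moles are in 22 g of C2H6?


M(C2H6) = 30.07 g/mol
n = mass/M = 22/30.07 = 0.7316 mol

0.7316 mol


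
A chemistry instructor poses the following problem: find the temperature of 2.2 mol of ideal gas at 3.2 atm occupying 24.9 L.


PV = nRT  (R = 0.08206 L·atm/(mol·K))
T = PV/(nR) = 3.2×24.9/(2.2×0.08206)
= 79.68/0.180532
= 441.36 K

441.36 K


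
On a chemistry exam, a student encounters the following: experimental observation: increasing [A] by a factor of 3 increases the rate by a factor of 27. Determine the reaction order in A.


rate ∝ [A]^n
3^n = 27 → n = 3
Order in A: 3

3


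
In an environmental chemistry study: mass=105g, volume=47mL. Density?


ρ = mass/volume
= 105/47
= 2.234 g/mL

2.234 g/mL


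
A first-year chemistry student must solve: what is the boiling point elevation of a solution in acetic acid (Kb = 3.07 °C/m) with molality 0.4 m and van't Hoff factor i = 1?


ΔTb = Kb × m × i
= 3.07 × 0.4 × 1
= 1.228 °C

1.228 °C


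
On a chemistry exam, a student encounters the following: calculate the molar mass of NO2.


M(NO2) = 1×14.01 + 2×16.0
= 14.01 + 32.0
= 46.01 g/mol

46.01 g/mol


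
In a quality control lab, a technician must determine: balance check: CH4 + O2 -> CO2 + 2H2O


Equation: CH4 + O2 -> CO2 + 2H2O
Check atoms: C: 1=1, H: 4=4, O: 2≠4
Not balanced

No, not balanced


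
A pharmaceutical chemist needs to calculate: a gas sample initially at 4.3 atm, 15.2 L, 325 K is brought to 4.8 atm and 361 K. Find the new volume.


P1V1/T1 = P2V2/T2
V2 = P1V1T2/(T1P2)
= 4.3×15.2×361/(325×4.8)
= 15.125 L

15.125 L


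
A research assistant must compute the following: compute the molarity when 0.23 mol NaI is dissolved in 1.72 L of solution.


M = n/V = 0.23/1.72 = 0.134 mol/L

0.134 M


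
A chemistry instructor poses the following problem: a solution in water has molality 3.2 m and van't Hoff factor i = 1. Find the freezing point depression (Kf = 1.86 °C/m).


ΔTf = Kf × m × i
= 1.86 × 3.2 × 1
= 5.952 °C

5.952 °C


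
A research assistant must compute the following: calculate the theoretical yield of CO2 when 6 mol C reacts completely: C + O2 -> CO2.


Mole ratio CO2:C = 1:1
n(CO2) = 6 × 1/1 = 6.000 mol
mass = 6.000 × 44.01 = 264.06 g

264.06 g


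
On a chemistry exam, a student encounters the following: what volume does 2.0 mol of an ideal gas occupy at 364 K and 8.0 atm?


PV = nRT  (R = 0.08206 L·atm/(mol·K))
V = nRT/P = 2.0×0.08206×364/8.0
= 7.467 L

7.467 L
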